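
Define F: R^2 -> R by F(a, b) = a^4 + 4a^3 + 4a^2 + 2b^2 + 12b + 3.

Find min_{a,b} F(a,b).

-15

F(a,b) separates as P(a) + Q(b) + 3, so its minimum is min P + min Q + 3.
P'(a) = 4a(a + 1)(a + 2) vanishes at a ∈ {-2, -1, 0}; Q'(b) = 4b + 12 vanishes at b ∈ {-3}.
Local minima of P (where P''>0): P(-2)=0, P(0)=0. Local minima of Q: Q(-3)=-18.
So the global minimum of F is P(-2) + Q(-3) + 3 = 0 − 18 + 3 = -15, attained at (-2, -3).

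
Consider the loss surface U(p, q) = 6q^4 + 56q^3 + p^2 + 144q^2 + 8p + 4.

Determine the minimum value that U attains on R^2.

-12

U(p,q) separates as A(p) + B(q) + 4, so its minimum is min A + min B + 4.
A'(p) = 2p + 8 vanishes at p ∈ {-4}; B'(q) = 24q(q + 3)(q + 4) vanishes at q ∈ {-4, -3, 0}.
Local minima of A (where A''>0): A(-4)=-16. Local minima of B: B(-4)=256, B(0)=0.
So the global minimum of U is A(-4) + B(0) + 4 = -16 + 0 + 4 = -12, attained at (-4, 0).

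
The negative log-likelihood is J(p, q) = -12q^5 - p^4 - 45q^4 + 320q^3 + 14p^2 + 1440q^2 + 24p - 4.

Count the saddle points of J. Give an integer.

6

J separates as a function of p plus a function of q, so ∇J=0 decouples.
∂J/∂p = -4(p - 3)(p + 1)(p + 2) = 0 at p ∈ {-2, -1, 3}; ∂J/∂q = -60q(q - 4)(q + 3)(q + 4) = 0 at q ∈ {-4, -3, 0, 4}.
The Hessian is diagonal: diag(J_pp, J_qq). Second derivatives: J_pp(-2)=-20, J_pp(-1)=16, J_pp(3)=-80; J_qq(-4)=1920, J_qq(-3)=-1260, J_qq(0)=2880, J_qq(4)=-13440.
Saddle points occur where the two diagonal entries have opposite signs: (-2, -4), (-2, 0), (-1, -3), (-1, 4), (3, -4), (3, 0). Count: 6.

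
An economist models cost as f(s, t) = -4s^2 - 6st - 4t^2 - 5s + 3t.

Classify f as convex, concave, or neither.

f is quadratic, so its Hessian is the constant matrix H = [[-8, -6], [-6, -8]].
det(H) = 28, tr(H) = -16.
det(H) > 0 and tr(H) < 0, so H is negative definite everywhere: concave.

concave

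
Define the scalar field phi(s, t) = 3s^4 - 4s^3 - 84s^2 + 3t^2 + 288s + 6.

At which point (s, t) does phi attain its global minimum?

(-4, 0)

phi(s,t) separates as P(s) + Q(t) + 6, so its minimum is min P + min Q + 6.
P'(s) = 12(s - 3)(s - 2)(s + 4) vanishes at s ∈ {-4, 2, 3}; Q'(t) = 6t vanishes at t ∈ {0}.
Local minima of P (where P''>0): P(-4)=-1472, P(3)=243. Local minima of Q: Q(0)=0.
So the global minimum of phi is P(-4) + Q(0) + 6 = -1472 + 0 + 6 = -1466, attained at (-4, 0).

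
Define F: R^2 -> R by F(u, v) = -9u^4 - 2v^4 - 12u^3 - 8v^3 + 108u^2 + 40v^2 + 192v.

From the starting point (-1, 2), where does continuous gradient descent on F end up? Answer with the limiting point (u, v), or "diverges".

F is separable, so gradient descent decouples: u follows -∂F/∂u, v follows -∂F/∂v.
∂F/∂u = -36u(u - 2)(u + 3); at u=-1 this is -216, so u increases.
∂F/∂v = -8(v - 3)(v + 2)(v + 4); at v=2 this is 192, so v decreases.
u converges to its nearest critical value 0 (a local min of the u-part); v converges to -2. The iterate converges to (0, -2).

(0, -2)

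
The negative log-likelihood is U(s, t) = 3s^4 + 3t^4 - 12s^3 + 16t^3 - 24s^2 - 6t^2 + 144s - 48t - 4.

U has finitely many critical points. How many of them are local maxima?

U separates as a function of s plus a function of t, so ∇U=0 decouples.
∂U/∂s = 12(s - 3)(s - 2)(s + 2) = 0 at s ∈ {-2, 2, 3}; ∂U/∂t = 12(t - 1)(t + 1)(t + 4) = 0 at t ∈ {-4, -1, 1}.
The Hessian is diagonal: diag(U_ss, U_tt). Second derivatives: U_ss(-2)=240, U_ss(2)=-48, U_ss(3)=60; U_tt(-4)=180, U_tt(-1)=-72, U_tt(1)=120.
Local maxima occur where both diagonal entries negative: (2, -1). Count: 1.

1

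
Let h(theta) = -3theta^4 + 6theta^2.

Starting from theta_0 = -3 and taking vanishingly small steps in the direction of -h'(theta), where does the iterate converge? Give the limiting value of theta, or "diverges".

h'(theta) = -12theta(theta - 1)(theta + 1), so h'(-3) = 288.
Gradient descent moves in the -h' direction, i.e. theta is decreasing.
There is no critical point below theta=-3, and h' keeps the same sign, so the iterate runs off to −∞.

diverges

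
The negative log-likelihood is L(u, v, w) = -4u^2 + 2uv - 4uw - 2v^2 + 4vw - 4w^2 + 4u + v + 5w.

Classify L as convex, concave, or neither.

concave

L is quadratic, so its Hessian is the constant matrix H = [[-8, 2, -4], [2, -4, 4], [-4, 4, -8]].
Leading principal minors: -8, 28, -96.
Signs alternate −, +, − ⇒ H ≺ 0 ⇒ concave.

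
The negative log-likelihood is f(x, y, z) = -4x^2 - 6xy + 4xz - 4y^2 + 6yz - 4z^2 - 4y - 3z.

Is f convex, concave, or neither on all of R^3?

f is quadratic, so its Hessian is the constant matrix H = [[-8, -6, 4], [-6, -8, 6], [4, 6, -8]].
Leading principal minors: -8, 28, -96.
Signs alternate −, +, − ⇒ H ≺ 0 ⇒ concave.

concave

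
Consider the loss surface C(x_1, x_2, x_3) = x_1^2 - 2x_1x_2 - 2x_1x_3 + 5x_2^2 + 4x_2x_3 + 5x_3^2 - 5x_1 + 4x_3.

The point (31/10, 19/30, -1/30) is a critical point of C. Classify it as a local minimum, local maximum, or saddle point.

The Hessian is constant: H = [[2, -2, -2], [-2, 10, 4], [-2, 4, 10]].
Leading principal minors: Δ₁ = 2, Δ₂ = 16, Δ₃ = 120.
All leading minors are positive, so H is positive definite: a local minimum.

local minimum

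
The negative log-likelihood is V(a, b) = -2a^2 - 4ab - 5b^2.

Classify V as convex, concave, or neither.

V is quadratic, so its Hessian is the constant matrix H = [[-4, -4], [-4, -10]].
det(H) = 24, tr(H) = -14.
det(H) > 0 and tr(H) < 0, so H is negative definite everywhere: concave.

concave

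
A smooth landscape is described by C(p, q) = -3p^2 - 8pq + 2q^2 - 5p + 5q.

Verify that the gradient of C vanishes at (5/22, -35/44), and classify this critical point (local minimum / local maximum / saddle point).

saddle point

∇C = (-6p - 8q - 5, -8p + 4q + 5); substituting (5/22, -35/44) gives ∇C = (0, 0), so (5/22, -35/44) is indeed a critical point.
The Hessian of C is constant: H = [[-6, -8], [-8, 4]].
det(H) = (-6)·4 − (-8)² = -88.
Since det(H) < 0, H is indefinite and the critical point is a saddle point.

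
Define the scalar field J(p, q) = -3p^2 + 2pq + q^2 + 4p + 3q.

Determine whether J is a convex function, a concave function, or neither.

J is quadratic, so its Hessian is the constant matrix H = [[-6, 2], [2, 2]].
det(H) = -16, tr(H) = -4.
det(H) < 0, so H is indefinite: neither convex nor concave.

neither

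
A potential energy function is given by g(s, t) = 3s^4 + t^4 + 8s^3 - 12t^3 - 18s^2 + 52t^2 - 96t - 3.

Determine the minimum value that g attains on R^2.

-202

g(s,t) separates as P(s) + Q(t) − 3, so its minimum is min P + min Q − 3.
P'(s) = 12s(s - 1)(s + 3) vanishes at s ∈ {-3, 0, 1}; Q'(t) = 4(t - 4)(t - 3)(t - 2) vanishes at t ∈ {2, 3, 4}.
Local minima of P (where P''>0): P(-3)=-135, P(1)=-7. Local minima of Q: Q(2)=-64, Q(4)=-64.
So the global minimum of g is P(-3) + Q(2) − 3 = -135 − 64 − 3 = -202, attained at (-3, 2).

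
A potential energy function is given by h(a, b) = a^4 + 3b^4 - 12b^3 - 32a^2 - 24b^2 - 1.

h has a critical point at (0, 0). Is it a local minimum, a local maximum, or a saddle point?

The mixed partial ∂²h/∂a∂b is 0, so the Hessian at any point is diag(h_aa, h_bb) = diag(4(3a^2 - 16), 12(3b^2 - 6b - 4)).
At (0, 0): H = diag(-64, -48).
Both eigenvalues are negative, so H is negative definite: a local maximum.

local maximum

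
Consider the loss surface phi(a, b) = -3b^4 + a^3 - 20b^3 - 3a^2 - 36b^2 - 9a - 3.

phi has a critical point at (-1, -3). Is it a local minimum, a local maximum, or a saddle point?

local maximum

The mixed partial ∂²phi/∂a∂b is 0, so the Hessian at any point is diag(phi_aa, phi_bb) = diag(6(a - 1), -12(3b^2 + 10b + 6)).
At (-1, -3): H = diag(-12, -36).
Both eigenvalues are negative, so H is negative definite: a local maximum.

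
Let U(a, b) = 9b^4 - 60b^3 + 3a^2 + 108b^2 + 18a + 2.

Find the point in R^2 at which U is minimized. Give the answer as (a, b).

U(a,b) separates as P(a) + Q(b) + 2, so its minimum is min P + min Q + 2.
P'(a) = 6a + 18 vanishes at a ∈ {-3}; Q'(b) = 36b(b - 3)(b - 2) vanishes at b ∈ {0, 2, 3}.
Local minima of P (where P''>0): P(-3)=-27. Local minima of Q: Q(0)=0, Q(3)=81.
So the global minimum of U is P(-3) + Q(0) + 2 = -27 + 0 + 2 = -25, attained at (-3, 0).

(-3, 0)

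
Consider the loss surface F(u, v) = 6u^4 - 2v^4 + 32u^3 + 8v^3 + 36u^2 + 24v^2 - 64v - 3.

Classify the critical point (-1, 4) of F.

The mixed partial ∂²F/∂u∂v is 0, so the Hessian at any point is diag(F_uu, F_vv) = diag(24(3u^2 + 8u + 3), 24(-v^2 + 2v + 2)).
At (-1, 4): H = diag(-48, -144).
Both eigenvalues are negative, so H is negative definite: a local maximum.

local maximum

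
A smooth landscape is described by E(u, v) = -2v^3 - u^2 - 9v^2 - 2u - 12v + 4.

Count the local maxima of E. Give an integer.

1

E separates as a function of u plus a function of v, so ∇E=0 decouples.
∂E/∂u = -2(u + 1) = 0 at u ∈ {-1}; ∂E/∂v = -6(v + 1)(v + 2) = 0 at v ∈ {-2, -1}.
The Hessian is diagonal: diag(E_uu, E_vv). Second derivatives: E_uu(-1)=-2; E_vv(-2)=6, E_vv(-1)=-6.
Local maxima occur where both diagonal entries negative: (-1, -1). Count: 1.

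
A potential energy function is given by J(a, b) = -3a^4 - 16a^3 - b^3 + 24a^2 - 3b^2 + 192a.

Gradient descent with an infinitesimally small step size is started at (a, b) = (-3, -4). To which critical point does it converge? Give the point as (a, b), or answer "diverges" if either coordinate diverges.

(-2, -2)

J is separable, so gradient descent decouples: a follows -∂J/∂a, b follows -∂J/∂b.
∂J/∂a = -12(a - 2)(a + 2)(a + 4); at a=-3 this is -60, so a increases.
∂J/∂b = -3b(b + 2); at b=-4 this is -24, so b increases.
a converges to its nearest critical value -2 (a local min of the a-part); b converges to -2. The iterate converges to (-2, -2).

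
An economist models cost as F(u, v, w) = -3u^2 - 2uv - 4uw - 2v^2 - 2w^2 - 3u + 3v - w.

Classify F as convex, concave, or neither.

concave

F is quadratic, so its Hessian is the constant matrix H = [[-6, -2, -4], [-2, -4, 0], [-4, 0, -4]].
Leading principal minors: -6, 20, -16.
Signs alternate −, +, − ⇒ H ≺ 0 ⇒ concave.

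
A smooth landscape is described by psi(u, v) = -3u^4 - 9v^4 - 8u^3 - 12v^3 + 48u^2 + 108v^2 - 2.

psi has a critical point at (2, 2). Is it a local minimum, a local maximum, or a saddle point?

The mixed partial ∂²psi/∂u∂v is 0, so the Hessian at any point is diag(psi_uu, psi_vv) = diag(12(-3u^2 - 4u + 8), 36(-3v^2 - 2v + 6)).
At (2, 2): H = diag(-144, -360).
Both eigenvalues are negative, so H is negative definite: a local maximum.

local maximum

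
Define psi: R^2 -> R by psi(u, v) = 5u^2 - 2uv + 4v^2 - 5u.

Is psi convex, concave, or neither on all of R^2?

psi is quadratic, so its Hessian is the constant matrix H = [[10, -2], [-2, 8]].
det(H) = 76, tr(H) = 18.
det(H) > 0 and tr(H) > 0, so H is positive definite everywhere: convex.

convex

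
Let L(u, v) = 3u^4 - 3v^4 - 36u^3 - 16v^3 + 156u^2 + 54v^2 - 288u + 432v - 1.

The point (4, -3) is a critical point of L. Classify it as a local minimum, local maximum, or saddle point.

The mixed partial ∂²L/∂u∂v is 0, so the Hessian at any point is diag(L_uu, L_vv) = diag(12(3u^2 - 18u + 26), 12(-3v^2 - 8v + 9)).
At (4, -3): H = diag(24, 72).
Both eigenvalues are positive, so H is positive definite: a local minimum.

local minimum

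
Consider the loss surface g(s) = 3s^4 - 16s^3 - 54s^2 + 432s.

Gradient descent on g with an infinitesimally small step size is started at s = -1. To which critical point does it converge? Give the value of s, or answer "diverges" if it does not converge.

-3

g'(s) = 12(s - 4)(s - 3)(s + 3), so g'(-1) = 480.
Gradient descent moves in the -g' direction, i.e. s is decreasing.
The nearest critical point in that direction is s = -3, where g'' = 504 > 0 (a local minimum). The iterate converges there.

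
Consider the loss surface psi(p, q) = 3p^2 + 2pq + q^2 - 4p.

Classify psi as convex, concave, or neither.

psi is quadratic, so its Hessian is the constant matrix H = [[6, 2], [2, 2]].
det(H) = 8, tr(H) = 8.
det(H) > 0 and tr(H) > 0, so H is positive definite everywhere: convex.

convex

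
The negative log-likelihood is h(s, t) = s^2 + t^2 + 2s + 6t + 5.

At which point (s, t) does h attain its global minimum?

h(s,t) separates as P(s) + Q(t) + 5, so its minimum is min P + min Q + 5.
P'(s) = 2s + 2 vanishes at s ∈ {-1}; Q'(t) = 2(t + 3) vanishes at t ∈ {-3}.
Local minima of P (where P''>0): P(-1)=-1. Local minima of Q: Q(-3)=-9.
So the global minimum of h is P(-1) + Q(-3) + 5 = -1 − 9 + 5 = -5, attained at (-1, -3).

(-1, -3)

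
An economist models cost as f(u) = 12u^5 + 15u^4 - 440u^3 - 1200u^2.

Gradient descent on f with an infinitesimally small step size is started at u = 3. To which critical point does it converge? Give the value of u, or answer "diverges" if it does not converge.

5

f'(u) = 60u(u - 5)(u + 2)(u + 4), so f'(3) = -12600.
Gradient descent moves in the -f' direction, i.e. u is increasing.
The nearest critical point in that direction is u = 5, where f'' = 18900 > 0 (a local minimum). The iterate converges there.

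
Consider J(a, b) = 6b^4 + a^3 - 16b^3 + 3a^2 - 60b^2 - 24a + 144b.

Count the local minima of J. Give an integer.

J separates as a function of a plus a function of b, so ∇J=0 decouples.
∂J/∂a = 3(a - 2)(a + 4) = 0 at a ∈ {-4, 2}; ∂J/∂b = 24(b - 3)(b - 1)(b + 2) = 0 at b ∈ {-2, 1, 3}.
The Hessian is diagonal: diag(J_aa, J_bb). Second derivatives: J_aa(-4)=-18, J_aa(2)=18; J_bb(-2)=360, J_bb(1)=-144, J_bb(3)=240.
Local minima occur where both diagonal entries positive: (2, -2), (2, 3). Count: 2.

2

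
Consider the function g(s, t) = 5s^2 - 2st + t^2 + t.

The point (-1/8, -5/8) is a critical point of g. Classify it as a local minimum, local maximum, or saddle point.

The Hessian of g is constant: H = [[10, -2], [-2, 2]].
det(H) = 10·2 − (-2)² = 16.
det(H) > 0 and tr(H) = 12 > 0, so H is positive definite and the point is a local minimum.

local minimum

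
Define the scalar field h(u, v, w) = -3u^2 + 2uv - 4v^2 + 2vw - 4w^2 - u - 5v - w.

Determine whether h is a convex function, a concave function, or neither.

concave

h is quadratic, so its Hessian is the constant matrix H = [[-6, 2, 0], [2, -8, 2], [0, 2, -8]].
Leading principal minors: -6, 44, -328.
Signs alternate −, +, − ⇒ H ≺ 0 ⇒ concave.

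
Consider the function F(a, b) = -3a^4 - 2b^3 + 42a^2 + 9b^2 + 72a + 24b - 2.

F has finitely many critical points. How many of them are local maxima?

F separates as a function of a plus a function of b, so ∇F=0 decouples.
∂F/∂a = -12(a - 3)(a + 1)(a + 2) = 0 at a ∈ {-2, -1, 3}; ∂F/∂b = -6(b - 4)(b + 1) = 0 at b ∈ {-1, 4}.
The Hessian is diagonal: diag(F_aa, F_bb). Second derivatives: F_aa(-2)=-60, F_aa(-1)=48, F_aa(3)=-240; F_bb(-1)=30, F_bb(4)=-30.
Local maxima occur where both diagonal entries negative: (-2, 4), (3, 4). Count: 2.

2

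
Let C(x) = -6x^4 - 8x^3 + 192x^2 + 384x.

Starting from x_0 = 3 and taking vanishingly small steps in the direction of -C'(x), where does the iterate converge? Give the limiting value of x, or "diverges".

-1

C'(x) = -24(x - 4)(x + 1)(x + 4), so C'(3) = 672.
Gradient descent moves in the -C' direction, i.e. x is decreasing.
The nearest critical point in that direction is x = -1, where C'' = 360 > 0 (a local minimum). The iterate converges there.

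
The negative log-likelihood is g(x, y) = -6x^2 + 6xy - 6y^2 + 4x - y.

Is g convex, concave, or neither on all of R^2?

concave

g is quadratic, so its Hessian is the constant matrix H = [[-12, 6], [6, -12]].
det(H) = 108, tr(H) = -24.
det(H) > 0 and tr(H) < 0, so H is negative definite everywhere: concave.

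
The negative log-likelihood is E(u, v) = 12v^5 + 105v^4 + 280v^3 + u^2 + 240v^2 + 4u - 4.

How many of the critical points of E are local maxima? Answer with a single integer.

E separates as a function of u plus a function of v, so ∇E=0 decouples.
∂E/∂u = 2(u + 2) = 0 at u ∈ {-2}; ∂E/∂v = 60v(v + 1)(v + 2)(v + 4) = 0 at v ∈ {-4, -2, -1, 0}.
The Hessian is diagonal: diag(E_uu, E_vv). Second derivatives: E_uu(-2)=2; E_vv(-4)=-1440, E_vv(-2)=240, E_vv(-1)=-180, E_vv(0)=480.
Local maxima occur where both diagonal entries negative: none. Count: 0.

0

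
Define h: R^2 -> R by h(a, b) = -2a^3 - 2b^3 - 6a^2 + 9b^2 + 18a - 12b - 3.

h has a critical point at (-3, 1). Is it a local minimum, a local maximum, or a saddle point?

local minimum

The mixed partial ∂²h/∂a∂b is 0, so the Hessian at any point is diag(h_aa, h_bb) = diag(-12(a + 1), 6(-2b + 3)).
At (-3, 1): H = diag(24, 6).
Both eigenvalues are positive, so H is positive definite: a local minimum.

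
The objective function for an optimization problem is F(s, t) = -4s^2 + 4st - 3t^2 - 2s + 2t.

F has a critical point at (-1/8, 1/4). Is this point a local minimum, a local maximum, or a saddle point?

local maximum

The Hessian of F is constant: H = [[-8, 4], [4, -6]].
det(H) = (-8)·(-6) − 4² = 32.
det(H) > 0 and tr(H) = -14 < 0, so H is negative definite and the point is a local maximum.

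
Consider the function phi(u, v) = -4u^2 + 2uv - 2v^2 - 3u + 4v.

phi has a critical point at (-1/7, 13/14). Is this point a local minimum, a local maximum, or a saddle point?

local maximum

The Hessian of phi is constant: H = [[-8, 2], [2, -4]].
det(H) = (-8)·(-4) − 2² = 28.
det(H) > 0 and tr(H) = -12 < 0, so H is negative definite and the point is a local maximum.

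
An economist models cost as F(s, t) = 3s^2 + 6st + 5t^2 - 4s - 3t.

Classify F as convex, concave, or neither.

convex

F is quadratic, so its Hessian is the constant matrix H = [[6, 6], [6, 10]].
det(H) = 24, tr(H) = 16.
det(H) > 0 and tr(H) > 0, so H is positive definite everywhere: convex.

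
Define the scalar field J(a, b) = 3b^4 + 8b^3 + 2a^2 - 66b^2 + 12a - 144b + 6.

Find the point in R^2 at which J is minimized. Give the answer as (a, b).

(-3, 3)

J(a,b) separates as P(a) + Q(b) + 6, so its minimum is min P + min Q + 6.
P'(a) = 4a + 12 vanishes at a ∈ {-3}; Q'(b) = 12(b - 3)(b + 1)(b + 4) vanishes at b ∈ {-4, -1, 3}.
Local minima of P (where P''>0): P(-3)=-18. Local minima of Q: Q(-4)=-224, Q(3)=-567.
So the global minimum of J is P(-3) + Q(3) + 6 = -18 − 567 + 6 = -579, attained at (-3, 3).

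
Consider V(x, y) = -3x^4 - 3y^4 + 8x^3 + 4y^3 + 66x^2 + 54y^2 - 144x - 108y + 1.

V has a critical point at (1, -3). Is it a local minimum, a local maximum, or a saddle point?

The mixed partial ∂²V/∂x∂y is 0, so the Hessian at any point is diag(V_xx, V_yy) = diag(12(-3x^2 + 4x + 11), 12(-3y^2 + 2y + 9)).
At (1, -3): H = diag(144, -288).
The eigenvalues have opposite signs, so H is indefinite: a saddle point.

saddle point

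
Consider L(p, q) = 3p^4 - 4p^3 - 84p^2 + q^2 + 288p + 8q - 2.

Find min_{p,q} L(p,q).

-1490

L(p,q) separates as A(p) + B(q) − 2, so its minimum is min A + min B − 2.
A'(p) = 12(p - 3)(p - 2)(p + 4) vanishes at p ∈ {-4, 2, 3}; B'(q) = 2q + 8 vanishes at q ∈ {-4}.
Local minima of A (where A''>0): A(-4)=-1472, A(3)=243. Local minima of B: B(-4)=-16.
So the global minimum of L is A(-4) + B(-4) − 2 = -1472 − 16 − 2 = -1490, attained at (-4, -4).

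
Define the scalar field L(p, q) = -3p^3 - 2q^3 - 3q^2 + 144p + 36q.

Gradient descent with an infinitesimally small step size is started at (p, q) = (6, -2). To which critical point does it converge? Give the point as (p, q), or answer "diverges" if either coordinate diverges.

L is separable, so gradient descent decouples: p follows -∂L/∂p, q follows -∂L/∂q.
∂L/∂p = -9(p - 4)(p + 4); at p=6 this is -180, so p increases.
∂L/∂q = -6(q - 2)(q + 3); at q=-2 this is 24, so q decreases.
The p-coordinate has no critical point in that direction and runs off to infinity.

diverges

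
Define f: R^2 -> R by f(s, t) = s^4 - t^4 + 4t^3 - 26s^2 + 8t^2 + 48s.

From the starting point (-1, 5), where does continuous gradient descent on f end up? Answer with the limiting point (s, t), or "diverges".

f is separable, so gradient descent decouples: s follows -∂f/∂s, t follows -∂f/∂t.
∂f/∂s = 4(s - 3)(s - 1)(s + 4); at s=-1 this is 96, so s decreases.
∂f/∂t = -4t(t - 4)(t + 1); at t=5 this is -120, so t increases.
The t-coordinate has no critical point in that direction and runs off to infinity.

diverges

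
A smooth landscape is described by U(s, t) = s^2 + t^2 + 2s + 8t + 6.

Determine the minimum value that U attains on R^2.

-11

U(s,t) separates as P(s) + Q(t) + 6, so its minimum is min P + min Q + 6.
P'(s) = 2s + 2 vanishes at s ∈ {-1}; Q'(t) = 2(t + 4) vanishes at t ∈ {-4}.
Local minima of P (where P''>0): P(-1)=-1. Local minima of Q: Q(-4)=-16.
So the global minimum of U is P(-1) + Q(-4) + 6 = -1 − 16 + 6 = -11, attained at (-1, -4).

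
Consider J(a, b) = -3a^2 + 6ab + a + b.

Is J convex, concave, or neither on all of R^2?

J is quadratic, so its Hessian is the constant matrix H = [[-6, 6], [6, 0]].
det(H) = -36, tr(H) = -6.
det(H) < 0, so H is indefinite: neither convex nor concave.

neither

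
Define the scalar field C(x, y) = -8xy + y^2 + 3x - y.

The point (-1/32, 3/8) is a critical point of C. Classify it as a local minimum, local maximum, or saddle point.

saddle point

The Hessian of C is constant: H = [[0, -8], [-8, 2]].
det(H) = 0·2 − (-8)² = -64.
Since det(H) < 0, H is indefinite and the critical point is a saddle point.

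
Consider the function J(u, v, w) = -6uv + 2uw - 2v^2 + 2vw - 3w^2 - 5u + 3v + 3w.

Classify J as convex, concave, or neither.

J is quadratic, so its Hessian is the constant matrix H = [[0, -6, 2], [-6, -4, 2], [2, 2, -6]].
Leading principal minors: 0, -36, 184.
Neither pattern holds ⇒ H is indefinite ⇒ neither convex nor concave.

neither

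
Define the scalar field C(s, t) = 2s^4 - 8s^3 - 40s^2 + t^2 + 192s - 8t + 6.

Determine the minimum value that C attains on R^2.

C(s,t) separates as P(s) + Q(t) + 6, so its minimum is min P + min Q + 6.
P'(s) = 8(s - 4)(s - 2)(s + 3) vanishes at s ∈ {-3, 2, 4}; Q'(t) = 2(t - 4) vanishes at t ∈ {4}.
Local minima of P (where P''>0): P(-3)=-558, P(4)=128. Local minima of Q: Q(4)=-16.
So the global minimum of C is P(-3) + Q(4) + 6 = -558 − 16 + 6 = -568, attained at (-3, 4).

-568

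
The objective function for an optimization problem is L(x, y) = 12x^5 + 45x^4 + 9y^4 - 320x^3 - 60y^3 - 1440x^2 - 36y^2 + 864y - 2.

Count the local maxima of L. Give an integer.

2

L separates as a function of x plus a function of y, so ∇L=0 decouples.
∂L/∂x = 60x(x - 4)(x + 3)(x + 4) = 0 at x ∈ {-4, -3, 0, 4}; ∂L/∂y = 36(y - 4)(y - 3)(y + 2) = 0 at y ∈ {-2, 3, 4}.
The Hessian is diagonal: diag(L_xx, L_yy). Second derivatives: L_xx(-4)=-1920, L_xx(-3)=1260, L_xx(0)=-2880, L_xx(4)=13440; L_yy(-2)=1080, L_yy(3)=-180, L_yy(4)=216.
Local maxima occur where both diagonal entries negative: (-4, 3), (0, 3). Count: 2.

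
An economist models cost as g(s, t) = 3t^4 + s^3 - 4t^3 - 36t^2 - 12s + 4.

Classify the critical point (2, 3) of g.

local minimum

The mixed partial ∂²g/∂s∂t is 0, so the Hessian at any point is diag(g_ss, g_tt) = diag(6s, 12(3t^2 - 2t - 6)).
At (2, 3): H = diag(12, 180).
Both eigenvalues are positive, so H is positive definite: a local minimum.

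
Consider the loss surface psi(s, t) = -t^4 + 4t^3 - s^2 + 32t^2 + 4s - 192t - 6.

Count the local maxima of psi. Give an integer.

2

psi separates as a function of s plus a function of t, so ∇psi=0 decouples.
∂psi/∂s = -2(s - 2) = 0 at s ∈ {2}; ∂psi/∂t = -4(t - 4)(t - 3)(t + 4) = 0 at t ∈ {-4, 3, 4}.
The Hessian is diagonal: diag(psi_ss, psi_tt). Second derivatives: psi_ss(2)=-2; psi_tt(-4)=-224, psi_tt(3)=28, psi_tt(4)=-32.
Local maxima occur where both diagonal entries negative: (2, -4), (2, 4). Count: 2.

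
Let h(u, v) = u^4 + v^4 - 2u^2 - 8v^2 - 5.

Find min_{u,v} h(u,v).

h(u,v) separates as P(u) + Q(v) − 5, so its minimum is min P + min Q − 5.
P'(u) = 4u(u - 1)(u + 1) vanishes at u ∈ {-1, 0, 1}; Q'(v) = 4v(v - 2)(v + 2) vanishes at v ∈ {-2, 0, 2}.
Local minima of P (where P''>0): P(-1)=-1, P(1)=-1. Local minima of Q: Q(-2)=-16, Q(2)=-16.
So the global minimum of h is P(-1) + Q(-2) − 5 = -1 − 16 − 5 = -22, attained at (-1, -2).

-22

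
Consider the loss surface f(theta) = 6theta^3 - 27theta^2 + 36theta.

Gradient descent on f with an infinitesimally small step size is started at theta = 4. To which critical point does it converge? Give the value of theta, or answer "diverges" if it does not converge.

2

f'(theta) = 18(theta - 2)(theta - 1), so f'(4) = 108.
Gradient descent moves in the -f' direction, i.e. theta is decreasing.
The nearest critical point in that direction is theta = 2, where f'' = 18 > 0 (a local minimum). The iterate converges there.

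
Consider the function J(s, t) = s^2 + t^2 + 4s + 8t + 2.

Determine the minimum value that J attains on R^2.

-18

J(s,t) separates as P(s) + Q(t) + 2, so its minimum is min P + min Q + 2.
P'(s) = 2s + 4 vanishes at s ∈ {-2}; Q'(t) = 2(t + 4) vanishes at t ∈ {-4}.
Local minima of P (where P''>0): P(-2)=-4. Local minima of Q: Q(-4)=-16.
So the global minimum of J is P(-2) + Q(-4) + 2 = -4 − 16 + 2 = -18, attained at (-2, -4).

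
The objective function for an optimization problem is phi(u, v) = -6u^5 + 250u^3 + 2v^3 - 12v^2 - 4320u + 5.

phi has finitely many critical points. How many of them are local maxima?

2

phi separates as a function of u plus a function of v, so ∇phi=0 decouples.
∂phi/∂u = -30(u - 4)(u - 3)(u + 3)(u + 4) = 0 at u ∈ {-4, -3, 3, 4}; ∂phi/∂v = 6v(v - 4) = 0 at v ∈ {0, 4}.
The Hessian is diagonal: diag(phi_uu, phi_vv). Second derivatives: phi_uu(-4)=1680, phi_uu(-3)=-1260, phi_uu(3)=1260, phi_uu(4)=-1680; phi_vv(0)=-24, phi_vv(4)=24.
Local maxima occur where both diagonal entries negative: (-3, 0), (4, 0). Count: 2.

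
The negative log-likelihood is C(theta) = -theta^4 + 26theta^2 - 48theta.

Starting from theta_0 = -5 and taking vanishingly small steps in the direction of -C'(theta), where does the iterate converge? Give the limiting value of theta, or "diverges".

C'(theta) = -4(theta - 3)(theta - 1)(theta + 4), so C'(-5) = 192.
Gradient descent moves in the -C' direction, i.e. theta is decreasing.
There is no critical point below theta=-5, and C' keeps the same sign, so the iterate runs off to −∞.

diverges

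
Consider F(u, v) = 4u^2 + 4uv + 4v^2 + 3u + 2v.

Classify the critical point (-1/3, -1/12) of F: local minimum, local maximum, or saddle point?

The Hessian of F is constant: H = [[8, 4], [4, 8]].
det(H) = 8·8 − 4² = 48.
det(H) > 0 and tr(H) = 16 > 0, so H is positive definite and the point is a local minimum.

local minimum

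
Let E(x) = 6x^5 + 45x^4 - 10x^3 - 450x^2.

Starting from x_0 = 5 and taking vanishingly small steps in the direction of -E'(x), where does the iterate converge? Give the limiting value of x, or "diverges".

2

E'(x) = 30x(x - 2)(x + 3)(x + 5), so E'(5) = 36000.
Gradient descent moves in the -E' direction, i.e. x is decreasing.
The nearest critical point in that direction is x = 2, where E'' = 2100 > 0 (a local minimum). The iterate converges there.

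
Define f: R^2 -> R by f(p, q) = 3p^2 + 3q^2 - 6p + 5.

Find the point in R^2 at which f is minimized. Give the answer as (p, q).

(1, 0)

f(p,q) separates as A(p) + B(q) + 5, so its minimum is min A + min B + 5.
A'(p) = 6p - 6 vanishes at p ∈ {1}; B'(q) = 6q vanishes at q ∈ {0}.
Local minima of A (where A''>0): A(1)=-3. Local minima of B: B(0)=0.
So the global minimum of f is A(1) + B(0) + 5 = -3 + 0 + 5 = 2, attained at (1, 0).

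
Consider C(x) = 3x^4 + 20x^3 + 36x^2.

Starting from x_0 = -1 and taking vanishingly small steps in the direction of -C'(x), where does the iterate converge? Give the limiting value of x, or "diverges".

0

C'(x) = 12x(x + 2)(x + 3), so C'(-1) = -24.
Gradient descent moves in the -C' direction, i.e. x is increasing.
The nearest critical point in that direction is x = 0, where C'' = 72 > 0 (a local minimum). The iterate converges there.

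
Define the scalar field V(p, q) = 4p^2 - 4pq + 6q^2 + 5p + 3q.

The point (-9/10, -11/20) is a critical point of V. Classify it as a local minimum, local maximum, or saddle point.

local minimum

The Hessian of V is constant: H = [[8, -4], [-4, 12]].
det(H) = 8·12 − (-4)² = 80.
det(H) > 0 and tr(H) = 20 > 0, so H is positive definite and the point is a local minimum.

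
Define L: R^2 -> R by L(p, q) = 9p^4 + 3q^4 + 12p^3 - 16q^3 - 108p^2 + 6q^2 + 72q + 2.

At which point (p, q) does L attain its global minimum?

(-3, -1)

L(p,q) separates as A(p) + B(q) + 2, so its minimum is min A + min B + 2.
A'(p) = 36p(p - 2)(p + 3) vanishes at p ∈ {-3, 0, 2}; B'(q) = 12(q - 3)(q - 2)(q + 1) vanishes at q ∈ {-1, 2, 3}.
Local minima of A (where A''>0): A(-3)=-567, A(2)=-192. Local minima of B: B(-1)=-47, B(3)=81.
So the global minimum of L is A(-3) + B(-1) + 2 = -567 − 47 + 2 = -612, attained at (-3, -1).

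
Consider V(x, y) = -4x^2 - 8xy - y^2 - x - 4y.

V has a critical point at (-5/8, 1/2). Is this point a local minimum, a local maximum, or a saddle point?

saddle point

The Hessian of V is constant: H = [[-8, -8], [-8, -2]].
det(H) = (-8)·(-2) − (-8)² = -48.
Since det(H) < 0, H is indefinite and the critical point is a saddle point.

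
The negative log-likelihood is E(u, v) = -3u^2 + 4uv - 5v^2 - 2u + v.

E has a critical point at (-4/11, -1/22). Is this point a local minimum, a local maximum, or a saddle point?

local maximum

The Hessian of E is constant: H = [[-6, 4], [4, -10]].
det(H) = (-6)·(-10) − 4² = 44.
det(H) > 0 and tr(H) = -16 < 0, so H is negative definite and the point is a local maximum.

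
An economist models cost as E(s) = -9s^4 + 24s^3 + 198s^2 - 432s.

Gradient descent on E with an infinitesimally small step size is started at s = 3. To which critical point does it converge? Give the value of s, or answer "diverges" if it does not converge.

E'(s) = -36(s - 4)(s - 1)(s + 3), so E'(3) = 432.
Gradient descent moves in the -E' direction, i.e. s is decreasing.
The nearest critical point in that direction is s = 1, where E'' = 432 > 0 (a local minimum). The iterate converges there.

1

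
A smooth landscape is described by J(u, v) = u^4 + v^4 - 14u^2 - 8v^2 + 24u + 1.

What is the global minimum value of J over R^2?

J(u,v) separates as P(u) + Q(v) + 1, so its minimum is min P + min Q + 1.
P'(u) = 4(u - 2)(u - 1)(u + 3) vanishes at u ∈ {-3, 1, 2}; Q'(v) = 4v(v - 2)(v + 2) vanishes at v ∈ {-2, 0, 2}.
Local minima of P (where P''>0): P(-3)=-117, P(2)=8. Local minima of Q: Q(-2)=-16, Q(2)=-16.
So the global minimum of J is P(-3) + Q(-2) + 1 = -117 − 16 + 1 = -132, attained at (-3, -2).

-132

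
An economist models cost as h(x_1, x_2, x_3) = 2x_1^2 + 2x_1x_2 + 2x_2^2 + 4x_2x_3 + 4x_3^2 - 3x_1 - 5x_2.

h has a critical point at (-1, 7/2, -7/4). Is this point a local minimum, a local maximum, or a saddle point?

local minimum

The Hessian is constant: H = [[4, 2, 0], [2, 4, 4], [0, 4, 8]].
Leading principal minors: Δ₁ = 4, Δ₂ = 12, Δ₃ = 32.
All leading minors are positive, so H is positive definite: a local minimum.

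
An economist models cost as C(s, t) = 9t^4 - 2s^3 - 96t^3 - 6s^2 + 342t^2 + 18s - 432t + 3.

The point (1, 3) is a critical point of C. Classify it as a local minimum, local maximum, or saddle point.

The mixed partial ∂²C/∂s∂t is 0, so the Hessian at any point is diag(C_ss, C_tt) = diag(-12(s + 1), 36(3t^2 - 16t + 19)).
At (1, 3): H = diag(-24, -72).
Both eigenvalues are negative, so H is negative definite: a local maximum.

local maximum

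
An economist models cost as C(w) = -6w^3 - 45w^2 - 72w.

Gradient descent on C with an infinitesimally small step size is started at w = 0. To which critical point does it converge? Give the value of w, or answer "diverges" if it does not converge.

C'(w) = -18(w + 1)(w + 4), so C'(0) = -72.
Gradient descent moves in the -C' direction, i.e. w is increasing.
There is no critical point above w=0, and C' keeps the same sign, so the iterate runs off to +∞.

diverges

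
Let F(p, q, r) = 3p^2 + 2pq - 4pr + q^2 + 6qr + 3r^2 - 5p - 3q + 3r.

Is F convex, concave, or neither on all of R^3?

neither

F is quadratic, so its Hessian is the constant matrix H = [[6, 2, -4], [2, 2, 6], [-4, 6, 6]].
Leading principal minors: 6, 8, -296.
Neither pattern holds ⇒ H is indefinite ⇒ neither convex nor concave.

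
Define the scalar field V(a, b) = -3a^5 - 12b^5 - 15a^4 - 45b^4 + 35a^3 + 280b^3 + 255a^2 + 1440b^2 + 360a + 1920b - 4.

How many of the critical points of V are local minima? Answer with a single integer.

4

V separates as a function of a plus a function of b, so ∇V=0 decouples.
∂V/∂a = -15(a - 3)(a + 1)(a + 2)(a + 4) = 0 at a ∈ {-4, -2, -1, 3}; ∂V/∂b = -60(b - 4)(b + 1)(b + 2)(b + 4) = 0 at b ∈ {-4, -2, -1, 4}.
The Hessian is diagonal: diag(V_aa, V_bb). Second derivatives: V_aa(-4)=630, V_aa(-2)=-150, V_aa(-1)=180, V_aa(3)=-2100; V_bb(-4)=2880, V_bb(-2)=-720, V_bb(-1)=900, V_bb(4)=-14400.
Local minima occur where both diagonal entries positive: (-4, -4), (-4, -1), (-1, -4), (-1, -1). Count: 4.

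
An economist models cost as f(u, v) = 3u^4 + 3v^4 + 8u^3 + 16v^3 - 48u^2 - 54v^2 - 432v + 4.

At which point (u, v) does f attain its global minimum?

(-4, 3)

f(u,v) separates as P(u) + Q(v) + 4, so its minimum is min P + min Q + 4.
P'(u) = 12u(u - 2)(u + 4) vanishes at u ∈ {-4, 0, 2}; Q'(v) = 12(v - 3)(v + 3)(v + 4) vanishes at v ∈ {-4, -3, 3}.
Local minima of P (where P''>0): P(-4)=-512, P(2)=-80. Local minima of Q: Q(-4)=608, Q(3)=-1107.
So the global minimum of f is P(-4) + Q(3) + 4 = -512 − 1107 + 4 = -1615, attained at (-4, 3).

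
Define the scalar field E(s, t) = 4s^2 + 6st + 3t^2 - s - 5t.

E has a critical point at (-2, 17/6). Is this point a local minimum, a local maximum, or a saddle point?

local minimum

The Hessian of E is constant: H = [[8, 6], [6, 6]].
det(H) = 8·6 − 6² = 12.
det(H) > 0 and tr(H) = 14 > 0, so H is positive definite and the point is a local minimum.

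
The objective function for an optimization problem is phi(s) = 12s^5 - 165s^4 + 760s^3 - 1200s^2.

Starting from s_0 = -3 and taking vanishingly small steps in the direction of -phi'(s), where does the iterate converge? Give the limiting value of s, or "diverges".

diverges

phi'(s) = 60s(s - 5)(s - 4)(s - 2), so phi'(-3) = 50400.
Gradient descent moves in the -phi' direction, i.e. s is decreasing.
There is no critical point below s=-3, and phi' keeps the same sign, so the iterate runs off to −∞.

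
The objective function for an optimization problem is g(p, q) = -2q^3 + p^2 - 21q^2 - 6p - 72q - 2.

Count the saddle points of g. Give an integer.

g separates as a function of p plus a function of q, so ∇g=0 decouples.
∂g/∂p = 2(p - 3) = 0 at p ∈ {3}; ∂g/∂q = -6(q + 3)(q + 4) = 0 at q ∈ {-4, -3}.
The Hessian is diagonal: diag(g_pp, g_qq). Second derivatives: g_pp(3)=2; g_qq(-4)=6, g_qq(-3)=-6.
Saddle points occur where the two diagonal entries have opposite signs: (3, -3). Count: 1.

1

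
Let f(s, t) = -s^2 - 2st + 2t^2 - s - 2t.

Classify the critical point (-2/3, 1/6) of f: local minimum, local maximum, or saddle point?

saddle point

The Hessian of f is constant: H = [[-2, -2], [-2, 4]].
det(H) = (-2)·4 − (-2)² = -12.
Since det(H) < 0, H is indefinite and the critical point is a saddle point.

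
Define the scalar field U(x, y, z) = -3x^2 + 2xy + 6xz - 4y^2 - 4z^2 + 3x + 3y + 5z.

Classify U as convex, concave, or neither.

concave

U is quadratic, so its Hessian is the constant matrix H = [[-6, 2, 6], [2, -8, 0], [6, 0, -8]].
Leading principal minors: -6, 44, -64.
Signs alternate −, +, − ⇒ H ≺ 0 ⇒ concave.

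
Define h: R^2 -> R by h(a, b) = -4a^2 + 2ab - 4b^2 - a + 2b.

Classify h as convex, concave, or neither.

h is quadratic, so its Hessian is the constant matrix H = [[-8, 2], [2, -8]].
det(H) = 60, tr(H) = -16.
det(H) > 0 and tr(H) < 0, so H is negative definite everywhere: concave.

concave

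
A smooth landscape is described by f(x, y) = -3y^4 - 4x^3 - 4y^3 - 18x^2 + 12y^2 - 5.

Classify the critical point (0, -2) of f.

local maximum

The mixed partial ∂²f/∂x∂y is 0, so the Hessian at any point is diag(f_xx, f_yy) = diag(-12(2x + 3), 12(-3y^2 - 2y + 2)).
At (0, -2): H = diag(-36, -72).
Both eigenvalues are negative, so H is negative definite: a local maximum.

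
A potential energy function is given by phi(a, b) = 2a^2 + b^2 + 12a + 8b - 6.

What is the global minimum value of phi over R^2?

phi(a,b) separates as P(a) + Q(b) − 6, so its minimum is min P + min Q − 6.
P'(a) = 4a + 12 vanishes at a ∈ {-3}; Q'(b) = 2b + 8 vanishes at b ∈ {-4}.
Local minima of P (where P''>0): P(-3)=-18. Local minima of Q: Q(-4)=-16.
So the global minimum of phi is P(-3) + Q(-4) − 6 = -18 − 16 − 6 = -40, attained at (-3, -4).

-40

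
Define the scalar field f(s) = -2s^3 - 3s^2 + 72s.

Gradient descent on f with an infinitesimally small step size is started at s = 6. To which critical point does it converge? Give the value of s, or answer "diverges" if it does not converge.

diverges

f'(s) = -6(s - 3)(s + 4), so f'(6) = -180.
Gradient descent moves in the -f' direction, i.e. s is increasing.
There is no critical point above s=6, and f' keeps the same sign, so the iterate runs off to +∞.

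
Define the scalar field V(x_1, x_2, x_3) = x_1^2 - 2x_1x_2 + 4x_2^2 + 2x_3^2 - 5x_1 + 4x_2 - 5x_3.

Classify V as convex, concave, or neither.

V is quadratic, so its Hessian is the constant matrix H = [[2, -2, 0], [-2, 8, 0], [0, 0, 4]].
Leading principal minors: 2, 12, 48.
All positive ⇒ H ≻ 0 ⇒ convex.

convex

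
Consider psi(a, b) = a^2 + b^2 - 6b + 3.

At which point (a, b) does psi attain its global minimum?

psi(a,b) separates as P(a) + Q(b) + 3, so its minimum is min P + min Q + 3.
P'(a) = 2a vanishes at a ∈ {0}; Q'(b) = 2b - 6 vanishes at b ∈ {3}.
Local minima of P (where P''>0): P(0)=0. Local minima of Q: Q(3)=-9.
So the global minimum of psi is P(0) + Q(3) + 3 = 0 − 9 + 3 = -6, attained at (0, 3).

(0, 3)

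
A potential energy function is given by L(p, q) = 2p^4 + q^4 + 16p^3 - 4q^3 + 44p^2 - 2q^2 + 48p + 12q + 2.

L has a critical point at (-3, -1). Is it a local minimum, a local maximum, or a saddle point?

The mixed partial ∂²L/∂p∂q is 0, so the Hessian at any point is diag(L_pp, L_qq) = diag(8(3p^2 + 12p + 11), 4(3q^2 - 6q - 1)).
At (-3, -1): H = diag(16, 32).
Both eigenvalues are positive, so H is positive definite: a local minimum.

local minimum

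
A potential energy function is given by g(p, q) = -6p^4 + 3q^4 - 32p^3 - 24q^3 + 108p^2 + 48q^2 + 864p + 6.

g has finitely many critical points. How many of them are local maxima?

g separates as a function of p plus a function of q, so ∇g=0 decouples.
∂g/∂p = -24(p - 3)(p + 3)(p + 4) = 0 at p ∈ {-4, -3, 3}; ∂g/∂q = 12q(q - 4)(q - 2) = 0 at q ∈ {0, 2, 4}.
The Hessian is diagonal: diag(g_pp, g_qq). Second derivatives: g_pp(-4)=-168, g_pp(-3)=144, g_pp(3)=-1008; g_qq(0)=96, g_qq(2)=-48, g_qq(4)=96.
Local maxima occur where both diagonal entries negative: (-4, 2), (3, 2). Count: 2.

2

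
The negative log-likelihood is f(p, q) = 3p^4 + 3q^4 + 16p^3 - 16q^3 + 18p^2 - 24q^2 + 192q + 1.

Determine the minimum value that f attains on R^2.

-330

f(p,q) separates as A(p) + B(q) + 1, so its minimum is min A + min B + 1.
A'(p) = 12p(p + 1)(p + 3) vanishes at p ∈ {-3, -1, 0}; B'(q) = 12(q - 4)(q - 2)(q + 2) vanishes at q ∈ {-2, 2, 4}.
Local minima of A (where A''>0): A(-3)=-27, A(0)=0. Local minima of B: B(-2)=-304, B(4)=128.
So the global minimum of f is A(-3) + B(-2) + 1 = -27 − 304 + 1 = -330, attained at (-3, -2).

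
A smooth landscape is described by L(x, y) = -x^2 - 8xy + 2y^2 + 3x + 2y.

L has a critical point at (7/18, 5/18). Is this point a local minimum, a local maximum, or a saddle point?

saddle point

The Hessian of L is constant: H = [[-2, -8], [-8, 4]].
det(H) = (-2)·4 − (-8)² = -72.
Since det(H) < 0, H is indefinite and the critical point is a saddle point.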